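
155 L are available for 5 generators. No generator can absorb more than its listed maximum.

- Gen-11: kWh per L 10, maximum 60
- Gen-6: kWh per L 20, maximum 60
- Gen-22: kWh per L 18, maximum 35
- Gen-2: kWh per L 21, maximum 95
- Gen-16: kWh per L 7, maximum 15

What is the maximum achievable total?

Rank by kWh per L: Gen-2 21 > Gen-6 20 > Gen-22 18 > Gen-11 10 > Gen-16 7.
Give Gen-2 95 to hit its cap of 95 → 60 left.
Gen-6: +60 to 60 (cap) → 0 left.
Total = 20×60 + 21×95 = 3195.

3195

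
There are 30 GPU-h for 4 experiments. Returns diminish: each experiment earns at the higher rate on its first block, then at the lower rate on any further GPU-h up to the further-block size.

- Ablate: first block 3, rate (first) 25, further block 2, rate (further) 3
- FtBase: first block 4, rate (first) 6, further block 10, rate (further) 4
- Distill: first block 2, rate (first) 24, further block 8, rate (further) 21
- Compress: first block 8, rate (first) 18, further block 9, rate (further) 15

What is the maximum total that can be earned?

570

Order all 8 blocks by rate: Ablate/tier1 25 > Distill/tier1 24 > Distill/tier2 21 > Compress/tier1 18 > Compress/tier2 15 > FtBase/tier1 6 > FtBase/tier2 4 > Ablate/tier2 3.
Fill Ablate tier1 block (3 at 25) — 27 left.
Distill/tier1 (24): +2 — 25 left.
Distill tier2 at 21: fill all 8 — 17 left.
Fill Compress tier1 block (8 at 18) — 9 left.
Compress tier2 at 15: fill all 9 — 0 left.
Total = 25×3 + 24×2 + 21×8 + 18×8 + 15×9 = 570.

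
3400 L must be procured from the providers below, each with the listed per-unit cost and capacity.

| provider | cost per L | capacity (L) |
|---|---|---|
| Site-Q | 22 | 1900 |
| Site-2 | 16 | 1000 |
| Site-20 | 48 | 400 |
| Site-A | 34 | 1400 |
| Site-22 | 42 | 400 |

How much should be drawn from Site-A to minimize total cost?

Use providers in increasing cost order.
Site-2 (16): use full 1000 → 2400 L to go.
Site-Q at 22: take all 1900 L → 500 still needed.
Site-A at 34: take 500 of its 1400 → requirement met.
Site-22, Site-20: unused.

500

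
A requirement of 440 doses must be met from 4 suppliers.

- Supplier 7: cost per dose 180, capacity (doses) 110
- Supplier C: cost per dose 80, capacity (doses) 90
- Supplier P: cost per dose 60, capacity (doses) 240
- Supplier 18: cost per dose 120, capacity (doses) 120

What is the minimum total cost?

Use suppliers in increasing cost order.
Supplier P at 60: take all 240 doses — 200 still needed.
Supplier C at 80: take all 90 doses — 110 still needed.
Take 110 from Supplier 18 at 120 to finish.
Supplier 7: unused.
Cost = 240×60 + 90×80 + 110×120 = 34800.

34800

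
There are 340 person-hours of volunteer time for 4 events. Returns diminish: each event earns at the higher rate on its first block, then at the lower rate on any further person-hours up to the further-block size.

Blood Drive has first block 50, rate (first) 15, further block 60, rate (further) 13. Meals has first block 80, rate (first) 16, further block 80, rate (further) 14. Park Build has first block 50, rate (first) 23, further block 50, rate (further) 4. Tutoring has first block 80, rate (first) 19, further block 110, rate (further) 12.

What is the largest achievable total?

5820

Order all 8 blocks by rate: Park Build/T1 23 > Tutoring/T1 19 > Meals/T1 16 > Blood Drive/T1 15 > Meals/T2 14 > Blood Drive/T2 13 > Tutoring/T2 12 > Park Build/T2 4.
Park Build/T1 (23): +50 — 290 left.
Tutoring T1 at 19: fill all 80 — 210 left.
Fill Meals T1 block (80 at 16) — 130 left.
Blood Drive T1 at 15: fill all 50 — 80 left.
Fill Meals T2 block (80 at 14) — 0 left.
Total = 23×50 + 19×80 + 16×80 + 15×50 + 14×80 = 5820.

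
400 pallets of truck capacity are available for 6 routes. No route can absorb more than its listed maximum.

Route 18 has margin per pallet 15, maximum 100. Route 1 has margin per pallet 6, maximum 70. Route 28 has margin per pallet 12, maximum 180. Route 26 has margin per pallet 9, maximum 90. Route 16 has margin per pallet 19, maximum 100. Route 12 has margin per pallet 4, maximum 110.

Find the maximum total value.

Rank by margin per pallet: Route 16 19 > Route 18 15 > Route 28 12 > Route 26 9 > Route 1 6 > Route 12 4.
Route 16 takes 100 to reach its cap of 100 — 300 left.
Route 18: +100 to 100 (cap) — 200 left.
Route 28: +180 to 180 (cap) — 20 left.
Only 20 left; Route 26 takes them to reach 20.
Total = 15×100 + 12×180 + 9×20 + 19×100 = 5740.

5740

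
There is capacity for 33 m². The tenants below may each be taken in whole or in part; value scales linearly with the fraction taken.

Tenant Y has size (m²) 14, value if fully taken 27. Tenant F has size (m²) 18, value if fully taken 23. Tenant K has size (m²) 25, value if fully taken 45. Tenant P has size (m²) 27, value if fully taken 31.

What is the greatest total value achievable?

Sort by value density: Tenant Y 27/14≈1.93, Tenant K 45/25≈1.8, Tenant F 23/18≈1.28, Tenant P 31/27≈1.15.
Tenant Y: take in full, 14 m² for value 27 ; 19 left.
Only 19 m² remain; take 19/25 of Tenant K for value 45×19/25 = 34.2.
Total value = 61.2.

61.2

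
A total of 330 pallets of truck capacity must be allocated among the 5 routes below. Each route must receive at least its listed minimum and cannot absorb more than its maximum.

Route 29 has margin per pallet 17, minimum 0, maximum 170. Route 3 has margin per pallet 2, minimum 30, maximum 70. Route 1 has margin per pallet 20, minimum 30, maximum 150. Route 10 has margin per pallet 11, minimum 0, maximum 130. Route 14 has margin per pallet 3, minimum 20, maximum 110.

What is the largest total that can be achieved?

5330

Meeting every minimum uses 0+30+30+0+20 = 80 pallets, leaving 250.
Rank by margin per pallet: Route 1 20 > Route 29 17 > Route 10 11 > Route 14 3 > Route 3 2.
Route 1: +120 to 150 (cap) ; 130 left.
Route 29: +130 (room for 170) → 130. Pool exhausted.
Total = 17×130 + 2×30 + 20×150 + 3×20 = 5330.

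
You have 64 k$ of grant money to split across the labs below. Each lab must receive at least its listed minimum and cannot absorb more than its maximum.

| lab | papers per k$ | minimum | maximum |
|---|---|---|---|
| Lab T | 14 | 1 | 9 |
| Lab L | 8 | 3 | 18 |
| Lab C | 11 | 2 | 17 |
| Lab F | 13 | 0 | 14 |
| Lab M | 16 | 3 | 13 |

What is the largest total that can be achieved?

791

Meeting every minimum uses 1+3+2+0+3 = 9 k$, leaving 55.
Rank by papers per k$: Lab M 16 > Lab T 14 > Lab F 13 > Lab C 11 > Lab L 8.
Lab M takes 10 more to reach its cap of 13 ; 45 left.
Give Lab T 8 more to hit its cap of 9 ; 37 left.
Lab F: +14 to 14 (cap) ; 23 left.
Lab C: +15 to 17 (cap) ; 8 left.
Lab L has room for 15 more but only 8 remain, so it gets 11.
Total = 14×9 + 8×11 + 11×17 + 13×14 + 16×13 = 791.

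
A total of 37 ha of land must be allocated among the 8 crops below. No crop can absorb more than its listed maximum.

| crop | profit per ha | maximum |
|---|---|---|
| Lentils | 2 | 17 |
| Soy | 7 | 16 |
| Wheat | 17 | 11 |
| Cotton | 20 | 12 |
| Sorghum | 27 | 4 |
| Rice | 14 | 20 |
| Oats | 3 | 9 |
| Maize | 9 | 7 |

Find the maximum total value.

Order the crops by profit per ha: Sorghum 27 > Cotton 20 > Wheat 17 > Rice 14 > Maize 9 > Soy 7 > Oats 3 > Lentils 2.
Sorghum takes 4 to reach its cap of 4 — 33 left.
Cotton: +12 to 12 (cap) — 21 left.
Give Wheat 11 to hit its cap of 11 — 10 left.
Only 10 left; Rice takes them to reach 10.
Total = 17×11 + 20×12 + 27×4 + 14×10 = 675.

675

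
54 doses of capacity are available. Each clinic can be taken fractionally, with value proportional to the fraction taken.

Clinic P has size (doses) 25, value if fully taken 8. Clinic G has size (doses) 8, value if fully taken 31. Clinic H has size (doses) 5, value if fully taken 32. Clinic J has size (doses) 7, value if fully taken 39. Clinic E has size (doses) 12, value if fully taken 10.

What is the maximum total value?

119.04

Best value per unit of size first: Clinic H 32/5≈6.4, Clinic J 39/7≈5.57, Clinic G 31/8≈3.88, Clinic E 10/12≈0.833, Clinic P 8/25≈0.32.
Take all of Clinic H (5 doses, value 32) ; 49 doses left.
All 7 doses of Clinic J fit (value 39) ; 42 remain.
All 8 doses of Clinic G fit (value 31) ; 34 remain.
All 12 doses of Clinic E fit (value 10) ; 22 remain.
Only 22 doses remain; take 22/25 of Clinic P for value 8×22/25 = 7.04.
Total value = 119.04.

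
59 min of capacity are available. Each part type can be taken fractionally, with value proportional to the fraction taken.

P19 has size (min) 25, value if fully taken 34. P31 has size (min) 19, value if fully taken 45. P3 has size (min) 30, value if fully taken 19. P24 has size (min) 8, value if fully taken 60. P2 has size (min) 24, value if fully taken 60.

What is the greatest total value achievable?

Best value per unit of size first: P24 60/8≈7.5, P2 60/24≈2.5, P31 45/19≈2.37, P19 34/25≈1.36, P3 19/30≈0.633.
Take all of P24 (8 min, value 60) ; 51 min left.
Take all of P2 (24 min, value 60) ; 27 min left.
P31: take in full, 19 min for value 45 ; 8 left.
Fill the last 8 min with part of P19: 8/25 of it earns 10.88.
Total value = 175.88.

175.88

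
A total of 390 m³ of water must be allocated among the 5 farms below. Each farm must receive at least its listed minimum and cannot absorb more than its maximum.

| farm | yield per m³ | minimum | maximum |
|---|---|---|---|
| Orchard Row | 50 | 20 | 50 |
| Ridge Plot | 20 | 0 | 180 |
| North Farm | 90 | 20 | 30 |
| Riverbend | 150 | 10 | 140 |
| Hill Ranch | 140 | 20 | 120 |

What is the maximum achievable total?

Meeting every minimum uses 20+0+20+10+20 = 70 m³, leaving 320.
Order the farms by yield per m³: Riverbend 150 > Hill Ranch 140 > North Farm 90 > Orchard Row 50 > Ridge Plot 20.
Riverbend takes 130 more to reach its cap of 140 ; 190 left.
Hill Ranch: +100 to 120 (cap) ; 90 left.
North Farm: +10 to 30 (cap) ; 80 left.
Give Orchard Row 30 more to hit its cap of 50 ; 50 left.
Ridge Plot: +50 (room for 180) → 50. Pool exhausted.
Total = 50×50 + 20×50 + 90×30 + 150×140 + 140×120 = 44000.

44000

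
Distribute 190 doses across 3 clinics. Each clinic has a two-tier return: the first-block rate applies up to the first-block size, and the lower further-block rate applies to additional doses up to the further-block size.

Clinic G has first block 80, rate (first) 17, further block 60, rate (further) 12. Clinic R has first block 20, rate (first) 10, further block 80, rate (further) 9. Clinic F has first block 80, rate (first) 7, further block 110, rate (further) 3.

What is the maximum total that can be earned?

Order all 6 blocks by rate: Clinic G/tier1 17 > Clinic G/tier2 12 > Clinic R/tier1 10 > Clinic R/tier2 9 > Clinic F/tier1 7 > Clinic F/tier2 3.
Clinic G/tier1 (17): +80 ; 110 left.
Fill Clinic G tier2 block (60 at 12) ; 50 left.
Fill Clinic R tier1 block (20 at 10) ; 30 left.
Clinic R tier2 at 9: only 30 left, fill 30.
Total = 17×80 + 12×60 + 10×20 + 9×30 = 2550.

2550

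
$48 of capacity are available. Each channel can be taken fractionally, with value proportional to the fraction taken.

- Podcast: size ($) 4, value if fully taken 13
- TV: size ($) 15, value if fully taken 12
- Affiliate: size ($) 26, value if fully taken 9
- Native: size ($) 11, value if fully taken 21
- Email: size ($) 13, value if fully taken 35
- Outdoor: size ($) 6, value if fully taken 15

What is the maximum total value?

95.2

Rank by value-to-size ratio: Podcast 13/4≈3.25, Email 35/13≈2.69, Outdoor 15/6≈2.5, Native 21/11≈1.91, TV 12/15≈0.8, Affiliate 9/26≈0.346.
Take all of Podcast (4 $, value 13) ; 44 $ left.
Email: take in full, 13 $ for value 35 ; 31 left.
Take all of Outdoor (6 $, value 15) ; 25 $ left.
Native: take in full, 11 $ for value 21 ; 14 left.
14 $ left: a 14/15 share of TV gives 12×14/15 = 11.2.
Total value = 95.2.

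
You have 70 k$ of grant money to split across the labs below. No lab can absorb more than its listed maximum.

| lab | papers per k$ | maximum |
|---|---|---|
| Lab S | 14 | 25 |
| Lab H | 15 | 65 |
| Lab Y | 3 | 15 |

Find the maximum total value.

Highest papers per k$ first: Lab H 15 > Lab S 14 > Lab Y 3.
Give Lab H 65 to hit its cap of 65 → 5 left.
Only 5 left; Lab S takes them to reach 5.
Total = 14×5 + 15×65 = 1045.

1045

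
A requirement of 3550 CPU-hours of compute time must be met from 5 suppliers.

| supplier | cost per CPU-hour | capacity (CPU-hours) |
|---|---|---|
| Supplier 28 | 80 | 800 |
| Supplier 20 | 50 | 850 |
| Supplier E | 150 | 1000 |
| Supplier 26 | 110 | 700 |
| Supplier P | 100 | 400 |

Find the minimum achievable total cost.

343500

Fill from the cheapest supplier first.
Supplier 20 at 50: take all 850 CPU-hours — 2700 still needed.
Supplier 28 at 80: take all 800 CPU-hours — 1900 still needed.
Supplier P at 100: take all 400 CPU-hours — 1500 still needed.
Take 700 from Supplier 26 at 110 — need 800 more.
Take 800 from Supplier E at 150 to finish.
Cost = 850×50 + 800×80 + 400×100 + 700×110 + 800×150 = 343500.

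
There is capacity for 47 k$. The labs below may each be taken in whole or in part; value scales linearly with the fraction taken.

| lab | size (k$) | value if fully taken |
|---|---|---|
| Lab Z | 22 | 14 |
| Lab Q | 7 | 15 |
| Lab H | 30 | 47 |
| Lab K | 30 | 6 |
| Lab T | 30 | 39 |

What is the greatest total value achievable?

75

Best value per unit of size first: Lab Q 15/7≈2.14, Lab H 47/30≈1.57, Lab T 39/30≈1.3, Lab Z 14/22≈0.636, Lab K 6/30≈0.2.
Take all of Lab Q (7 k$, value 15) → 40 k$ left.
Lab H: take in full, 30 k$ for value 47 → 10 left.
Fill the last 10 k$ with part of Lab T: 10/30 of it earns 13.
Total value = 75.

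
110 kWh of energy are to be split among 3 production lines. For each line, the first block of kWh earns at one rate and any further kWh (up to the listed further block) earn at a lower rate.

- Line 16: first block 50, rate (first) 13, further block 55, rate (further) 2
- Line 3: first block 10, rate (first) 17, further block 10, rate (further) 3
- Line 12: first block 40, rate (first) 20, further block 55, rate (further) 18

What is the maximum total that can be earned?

2025

Rank every tier by rate: Line 12/T1 20 > Line 12/T2 18 > Line 3/T1 17 > Line 16/T1 13 > Line 3/T2 3 > Line 16/T2 2.
Line 12 T1 at 20: fill all 40 → 70 left.
Fill Line 12 T2 block (55 at 18) → 15 left.
Line 3/T1 (17): +10 → 5 left.
5 remain; put them into Line 16 T1 at 13.
Total = 20×40 + 18×55 + 17×10 + 13×5 = 2025.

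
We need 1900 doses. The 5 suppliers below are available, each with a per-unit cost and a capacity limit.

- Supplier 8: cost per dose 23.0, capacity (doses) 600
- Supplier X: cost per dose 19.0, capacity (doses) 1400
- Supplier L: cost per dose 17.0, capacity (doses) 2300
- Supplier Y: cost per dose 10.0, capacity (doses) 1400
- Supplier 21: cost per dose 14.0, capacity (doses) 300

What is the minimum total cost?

Use suppliers in increasing cost order.
Supplier Y at 10.0: take all 1400 doses ; 500 still needed.
Supplier 21 at 14.0: take all 300 doses ; 200 still needed.
Supplier L at 17.0: take 200 of its 2300 ; requirement met.
Supplier X, Supplier 8: unused.
Cost = 1400×10.0 + 300×14.0 + 200×17.0 = 21600.

21600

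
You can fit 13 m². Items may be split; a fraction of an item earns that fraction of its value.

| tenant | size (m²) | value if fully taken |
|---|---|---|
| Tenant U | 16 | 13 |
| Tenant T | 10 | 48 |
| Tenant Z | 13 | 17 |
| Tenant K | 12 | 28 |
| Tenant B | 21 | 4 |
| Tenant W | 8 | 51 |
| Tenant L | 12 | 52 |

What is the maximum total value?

Sort by value density: Tenant W 51/8≈6.38, Tenant T 48/10≈4.8, Tenant L 52/12≈4.33, Tenant K 28/12≈2.33, Tenant Z 17/13≈1.31, Tenant U 13/16≈0.812, Tenant B 4/21≈0.19.
Take all of Tenant W (8 m², value 51) — 5 m² left.
Fill the last 5 m² with part of Tenant T: 5/10 of it earns 24.
Total value = 75.

75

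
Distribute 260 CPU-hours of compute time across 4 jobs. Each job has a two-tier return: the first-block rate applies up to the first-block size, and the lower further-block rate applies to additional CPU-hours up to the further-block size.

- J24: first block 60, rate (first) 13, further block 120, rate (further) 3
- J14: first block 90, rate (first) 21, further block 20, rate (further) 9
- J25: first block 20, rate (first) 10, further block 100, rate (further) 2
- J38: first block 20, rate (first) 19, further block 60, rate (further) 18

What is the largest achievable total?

Rank every tier by rate: J14/tier1 21 > J38/tier1 19 > J38/tier2 18 > J24/tier1 13 > J25/tier1 10 > J14/tier2 9 > J24/tier2 3 > J25/tier2 2.
J14 tier1 at 21: fill all 90 → 170 left.
J38/tier1 (19): +20 → 150 left.
J38/tier2 (18): +60 → 90 left.
Fill J24 tier1 block (60 at 13) → 30 left.
J25/tier1 (10): +20 → 10 left.
10 remain; put them into J14 tier2 at 9.
Total = 21×90 + 19×20 + 18×60 + 13×60 + 10×20 + 9×10 = 4420.

4420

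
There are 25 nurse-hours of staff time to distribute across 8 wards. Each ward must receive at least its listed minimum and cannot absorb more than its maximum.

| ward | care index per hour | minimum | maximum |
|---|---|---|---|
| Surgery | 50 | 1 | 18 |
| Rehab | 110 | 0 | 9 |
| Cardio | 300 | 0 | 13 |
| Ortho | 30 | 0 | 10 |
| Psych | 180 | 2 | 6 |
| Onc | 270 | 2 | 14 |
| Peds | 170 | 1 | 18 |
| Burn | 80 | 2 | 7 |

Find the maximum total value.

Meeting every minimum uses 1+0+0+0+2+2+1+2 = 8 nurse-hours, leaving 17.
Order the wards by care index per hour: Cardio 300 > Onc 270 > Psych 180 > Peds 170 > Rehab 110 > Burn 80 > Surgery 50 > Ortho 30.
Cardio takes 13 more to reach its cap of 13 — 4 left.
Onc has room for 12 more but only 4 remain, so it gets 6.
Total = 50×1 + 300×13 + 180×2 + 270×6 + 170×1 + 80×2 = 6260.

6260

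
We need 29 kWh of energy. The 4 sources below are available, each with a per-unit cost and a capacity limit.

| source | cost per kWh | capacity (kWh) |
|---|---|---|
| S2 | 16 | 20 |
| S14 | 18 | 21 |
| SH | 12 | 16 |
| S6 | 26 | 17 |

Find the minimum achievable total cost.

Cheapest first:
SH at 12: take all 16 kWh — 13 still needed.
S2 (16): take the remaining 13 — done.
S14, S6: unused.
Cost = 16×12 + 13×16 = 400.

400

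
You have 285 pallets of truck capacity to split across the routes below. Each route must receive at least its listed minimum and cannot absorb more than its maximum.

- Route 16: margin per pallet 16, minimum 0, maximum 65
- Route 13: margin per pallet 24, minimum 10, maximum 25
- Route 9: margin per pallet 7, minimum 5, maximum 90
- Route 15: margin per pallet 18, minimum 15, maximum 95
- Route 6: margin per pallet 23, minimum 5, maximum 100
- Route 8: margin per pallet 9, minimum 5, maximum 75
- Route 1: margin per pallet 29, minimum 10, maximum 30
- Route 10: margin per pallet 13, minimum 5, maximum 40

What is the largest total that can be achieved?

Meeting every minimum uses 0+10+5+15+5+5+10+5 = 55 pallets, leaving 230.
Highest margin per pallet first: Route 1 29 > Route 13 24 > Route 6 23 > Route 15 18 > Route 16 16 > Route 10 13 > Route 8 9 > Route 9 7.
Route 1 takes 20 more to reach its cap of 30 → 210 left.
Route 13 takes 15 more to reach its cap of 25 → 195 left.
Give Route 6 95 more to hit its cap of 100 → 100 left.
Give Route 15 80 more to hit its cap of 95 → 20 left.
Route 16 has room for 65 more but only 20 remain, so it gets 20.
Total = 16×20 + 24×25 + 7×5 + 18×95 + 23×100 + 9×5 + 29×30 + 13×5 = 5945.

5945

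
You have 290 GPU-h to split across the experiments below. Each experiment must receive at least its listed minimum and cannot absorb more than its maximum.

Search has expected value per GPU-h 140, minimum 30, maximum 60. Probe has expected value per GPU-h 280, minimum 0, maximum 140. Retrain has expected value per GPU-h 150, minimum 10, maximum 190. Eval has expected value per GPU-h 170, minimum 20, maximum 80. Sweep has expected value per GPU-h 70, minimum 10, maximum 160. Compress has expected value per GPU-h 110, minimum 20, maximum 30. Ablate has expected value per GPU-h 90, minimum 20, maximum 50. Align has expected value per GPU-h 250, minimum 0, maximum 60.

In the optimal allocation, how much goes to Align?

Meeting every minimum uses 30+0+10+20+10+20+20+0 = 110 GPU-h, leaving 180.
Rank by expected value per GPU-h: Probe 280 > Align 250 > Eval 170 > Retrain 150 > Search 140 > Compress 110 > Ablate 90 > Sweep 70.
Give Probe 140 more to hit its cap of 140 — 40 left.
Align: +40 (room for 60) → 40. Pool exhausted.

40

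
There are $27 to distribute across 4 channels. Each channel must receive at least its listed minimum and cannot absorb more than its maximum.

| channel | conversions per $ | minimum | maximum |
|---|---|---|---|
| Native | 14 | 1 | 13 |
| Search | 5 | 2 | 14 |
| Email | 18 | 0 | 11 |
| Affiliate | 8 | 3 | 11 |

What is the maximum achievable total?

Meeting every minimum uses 1+2+0+3 = 6 $, leaving 21.
Highest conversions per $ first: Email 18 > Native 14 > Affiliate 8 > Search 5.
Email: +11 to 11 (cap) — 10 left.
Native has room for 12 more but only 10 remain, so it gets 11.
Total = 14×11 + 5×2 + 18×11 + 8×3 = 386.

386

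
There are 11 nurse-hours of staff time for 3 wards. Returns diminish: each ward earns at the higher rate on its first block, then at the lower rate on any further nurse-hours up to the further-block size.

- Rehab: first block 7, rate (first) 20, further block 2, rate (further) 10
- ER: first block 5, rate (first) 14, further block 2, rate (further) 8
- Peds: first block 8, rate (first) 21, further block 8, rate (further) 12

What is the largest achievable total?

Rank every tier by rate: Peds/tier1 21 > Rehab/tier1 20 > ER/tier1 14 > Peds/tier2 12 > Rehab/tier2 10 > ER/tier2 8.
Fill Peds tier1 block (8 at 21) ; 3 left.
Rehab/tier1: +3 of 7 at 20; pool empty.
Total = 21×8 + 20×3 = 228.

228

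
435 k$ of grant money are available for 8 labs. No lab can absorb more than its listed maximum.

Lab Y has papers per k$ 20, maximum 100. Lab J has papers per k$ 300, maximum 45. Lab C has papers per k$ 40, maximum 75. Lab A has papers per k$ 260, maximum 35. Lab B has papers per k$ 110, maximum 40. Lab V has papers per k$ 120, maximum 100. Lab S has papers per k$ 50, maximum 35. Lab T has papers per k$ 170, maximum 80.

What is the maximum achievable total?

Rank by papers per k$: Lab J 300 > Lab A 260 > Lab T 170 > Lab V 120 > Lab B 110 > Lab S 50 > Lab C 40 > Lab Y 20.
Lab J takes 45 to reach its cap of 45 — 390 left.
Lab A: +35 to 35 (cap) — 355 left.
Lab T: +80 to 80 (cap) — 275 left.
Lab V takes 100 to reach its cap of 100 — 175 left.
Lab B: +40 to 40 (cap) — 135 left.
Give Lab S 35 to hit its cap of 35 — 100 left.
Give Lab C 75 to hit its cap of 75 — 25 left.
Lab Y: +25 (room for 100) → 25. Pool exhausted.
Total = 20×25 + 300×45 + 40×75 + 260×35 + 110×40 + 120×100 + 50×35 + 170×80 = 57850.

57850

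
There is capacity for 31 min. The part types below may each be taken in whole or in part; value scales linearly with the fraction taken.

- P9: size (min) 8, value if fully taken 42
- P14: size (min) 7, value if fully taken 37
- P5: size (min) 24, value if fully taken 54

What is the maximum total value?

Sort by value density: P14 37/7≈5.29, P9 42/8≈5.25, P5 54/24≈2.25.
Take all of P14 (7 min, value 37) ; 24 min left.
P9: take in full, 8 min for value 42 ; 16 left.
16 min left: a 16/24 share of P5 gives 54×16/24 = 36.
Total value = 115.

115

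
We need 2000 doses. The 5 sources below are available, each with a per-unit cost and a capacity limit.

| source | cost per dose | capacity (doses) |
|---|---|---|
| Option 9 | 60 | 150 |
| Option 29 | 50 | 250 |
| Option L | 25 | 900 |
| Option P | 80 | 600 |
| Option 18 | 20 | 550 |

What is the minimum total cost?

Cheapest first:
Option 18 (20): use full 550 → 1450 doses to go.
Take 900 from Option L at 25 → need 550 more.
Option 29 at 50: take all 250 doses → 300 still needed.
Option 9 (60): use full 150 → 150 doses to go.
Option P at 80: take 150 of its 600 → requirement met.
Cost = 550×20 + 900×25 + 250×50 + 150×60 + 150×80 = 67000.

67000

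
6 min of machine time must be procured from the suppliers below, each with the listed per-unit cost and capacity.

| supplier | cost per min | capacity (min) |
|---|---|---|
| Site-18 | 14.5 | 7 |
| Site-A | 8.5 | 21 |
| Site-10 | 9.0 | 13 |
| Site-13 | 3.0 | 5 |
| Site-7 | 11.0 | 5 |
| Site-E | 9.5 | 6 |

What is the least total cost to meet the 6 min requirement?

Cheapest first:
Site-13 at 3.0: take all 5 min → 1 still needed.
Site-A at 8.5: take 1 of its 21 → requirement met.
Site-10, Site-E, Site-7, Site-18: unused.
Cost = 5×3.0 + 1×8.5 = 23.5.

23.5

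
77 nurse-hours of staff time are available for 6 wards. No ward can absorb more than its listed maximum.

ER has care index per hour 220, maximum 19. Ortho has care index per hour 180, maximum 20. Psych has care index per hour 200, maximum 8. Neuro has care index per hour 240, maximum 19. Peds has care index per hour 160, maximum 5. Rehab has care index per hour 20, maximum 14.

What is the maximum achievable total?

14860

Rank by care index per hour: Neuro 240 > ER 220 > Psych 200 > Ortho 180 > Peds 160 > Rehab 20.
Give Neuro 19 to hit its cap of 19 — 58 left.
ER takes 19 to reach its cap of 19 — 39 left.
Psych takes 8 to reach its cap of 8 — 31 left.
Ortho: +20 to 20 (cap) — 11 left.
Peds: +5 to 5 (cap) — 6 left.
Only 6 left; Rehab takes them to reach 6.
Total = 220×19 + 180×20 + 200×8 + 240×19 + 160×5 + 20×6 = 14860.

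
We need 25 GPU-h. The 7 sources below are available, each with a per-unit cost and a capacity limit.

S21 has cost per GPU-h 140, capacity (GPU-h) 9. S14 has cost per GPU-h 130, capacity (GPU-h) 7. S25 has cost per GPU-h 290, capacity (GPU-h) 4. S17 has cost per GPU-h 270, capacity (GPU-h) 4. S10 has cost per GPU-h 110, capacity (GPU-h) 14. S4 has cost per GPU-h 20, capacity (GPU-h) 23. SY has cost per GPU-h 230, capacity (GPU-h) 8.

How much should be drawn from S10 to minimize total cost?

2

Fill from the cheapest source first.
S4 at 20: take all 23 GPU-h → 2 still needed.
S10 at 110: take 2 of its 14 → requirement met.
S14, S21, SY, S17, S25: unused.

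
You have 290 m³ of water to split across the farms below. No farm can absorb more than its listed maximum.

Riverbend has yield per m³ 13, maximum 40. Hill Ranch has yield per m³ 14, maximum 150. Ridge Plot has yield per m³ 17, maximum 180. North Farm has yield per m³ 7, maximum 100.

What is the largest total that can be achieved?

4600

Highest yield per m³ first: Ridge Plot 17 > Hill Ranch 14 > Riverbend 13 > North Farm 7.
Ridge Plot: +180 to 180 (cap) — 110 left.
Hill Ranch has room for 150 but only 110 remain, so it gets 110.
Total = 14×110 + 17×180 = 4600.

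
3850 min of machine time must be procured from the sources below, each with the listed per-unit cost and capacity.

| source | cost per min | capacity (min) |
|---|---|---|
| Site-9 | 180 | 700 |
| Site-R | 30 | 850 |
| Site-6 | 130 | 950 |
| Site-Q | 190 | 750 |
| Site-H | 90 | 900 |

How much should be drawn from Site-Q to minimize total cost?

450

Cheapest first:
Site-R at 30: take all 850 min — 3000 still needed.
Site-H (90): use full 900 — 2100 min to go.
Take 950 from Site-6 at 130 — need 1150 more.
Take 700 from Site-9 at 180 — need 450 more.
Site-Q (190): take the remaining 450 — done.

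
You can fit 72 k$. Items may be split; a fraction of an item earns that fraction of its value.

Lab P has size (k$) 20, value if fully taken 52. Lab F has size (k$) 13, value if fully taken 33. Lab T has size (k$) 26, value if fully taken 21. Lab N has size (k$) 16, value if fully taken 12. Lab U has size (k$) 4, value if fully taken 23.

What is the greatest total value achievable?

Rank by value-to-size ratio: Lab U 23/4≈5.75, Lab P 52/20≈2.6, Lab F 33/13≈2.54, Lab T 21/26≈0.808, Lab N 12/16≈0.75.
All 4 k$ of Lab U fit (value 23) → 68 remain.
Take all of Lab P (20 k$, value 52) → 48 k$ left.
Lab F: take in full, 13 k$ for value 33 → 35 left.
Take all of Lab T (26 k$, value 21) → 9 k$ left.
9 k$ left: a 9/16 share of Lab N gives 12×9/16 = 6.75.
Total value = 135.75.

135.75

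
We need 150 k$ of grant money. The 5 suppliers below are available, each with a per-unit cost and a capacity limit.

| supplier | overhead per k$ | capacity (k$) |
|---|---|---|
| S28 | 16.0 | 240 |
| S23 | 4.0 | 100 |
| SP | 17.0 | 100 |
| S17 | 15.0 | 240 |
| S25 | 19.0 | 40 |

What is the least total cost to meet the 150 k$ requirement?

Cheapest first:
S23 (4.0): use full 100 ; 50 k$ to go.
Take 50 from S17 at 15.0 to finish.
S28, SP, S25: unused.
Cost = 100×4.0 + 50×15.0 = 1150.

1150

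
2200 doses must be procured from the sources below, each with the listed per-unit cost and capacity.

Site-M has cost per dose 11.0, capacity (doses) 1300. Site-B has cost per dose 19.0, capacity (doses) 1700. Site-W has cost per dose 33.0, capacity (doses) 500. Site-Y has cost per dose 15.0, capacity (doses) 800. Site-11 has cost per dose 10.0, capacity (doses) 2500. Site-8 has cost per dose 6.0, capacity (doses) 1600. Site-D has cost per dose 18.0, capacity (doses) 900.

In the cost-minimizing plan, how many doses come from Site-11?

Cheapest first:
Take 1600 from Site-8 at 6.0 — need 600 more.
Site-11 (10.0): take the remaining 600 — done.
Site-M, Site-Y, Site-D, Site-B, Site-W: unused.

600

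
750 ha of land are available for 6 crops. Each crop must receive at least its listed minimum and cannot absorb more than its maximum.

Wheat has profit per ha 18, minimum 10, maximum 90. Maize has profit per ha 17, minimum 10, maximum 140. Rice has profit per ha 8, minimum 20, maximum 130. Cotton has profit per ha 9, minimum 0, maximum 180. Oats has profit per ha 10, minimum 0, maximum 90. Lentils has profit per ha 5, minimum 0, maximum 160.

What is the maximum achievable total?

Meeting every minimum uses 10+10+20+0+0+0 = 40 ha, leaving 710.
Highest profit per ha first: Wheat 18 > Maize 17 > Oats 10 > Cotton 9 > Rice 8 > Lentils 5.
Wheat: +80 to 90 (cap) — 630 left.
Maize takes 130 more to reach its cap of 140 — 500 left.
Oats: +90 to 90 (cap) — 410 left.
Give Cotton 180 more to hit its cap of 180 — 230 left.
Rice: +110 to 130 (cap) — 120 left.
Lentils: +120 (room for 160) → 120. Pool exhausted.
Total = 18×90 + 17×140 + 8×130 + 9×180 + 10×90 + 5×120 = 8160.

8160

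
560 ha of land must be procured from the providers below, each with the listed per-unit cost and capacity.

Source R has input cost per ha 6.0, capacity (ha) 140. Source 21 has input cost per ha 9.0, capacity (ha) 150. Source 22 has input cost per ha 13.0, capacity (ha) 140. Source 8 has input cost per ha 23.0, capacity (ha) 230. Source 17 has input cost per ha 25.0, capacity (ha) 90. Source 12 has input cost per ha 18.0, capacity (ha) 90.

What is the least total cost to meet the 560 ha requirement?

Fill from the cheapest provider first.
Source R at 6.0: take all 140 ha ; 420 still needed.
Source 21 (9.0): use full 150 ; 270 ha to go.
Source 22 (13.0): use full 140 ; 130 ha to go.
Source 12 (18.0): use full 90 ; 40 ha to go.
Source 8 (23.0): take the remaining 40 ; done.
Source 17: unused.
Cost = 140×6.0 + 150×9.0 + 140×13.0 + 90×18.0 + 40×23.0 = 6550.

6550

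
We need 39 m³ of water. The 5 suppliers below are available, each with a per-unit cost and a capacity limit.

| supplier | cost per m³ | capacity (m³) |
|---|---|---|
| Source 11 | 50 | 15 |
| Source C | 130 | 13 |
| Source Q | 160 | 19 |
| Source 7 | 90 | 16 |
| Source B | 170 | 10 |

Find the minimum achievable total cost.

Fill from the cheapest supplier first.
Source 11 (50): use full 15 → 24 m³ to go.
Source 7 (90): use full 16 → 8 m³ to go.
Source C at 130: take 8 of its 13 → requirement met.
Source Q, Source B: unused.
Cost = 15×50 + 16×90 + 8×130 = 3230.

3230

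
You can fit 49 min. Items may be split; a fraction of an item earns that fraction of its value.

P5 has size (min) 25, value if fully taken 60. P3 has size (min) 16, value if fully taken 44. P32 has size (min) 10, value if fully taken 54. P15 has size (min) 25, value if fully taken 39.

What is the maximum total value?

153.2

Sort by value density: P32 54/10≈5.4, P3 44/16≈2.75, P5 60/25≈2.4, P15 39/25≈1.56.
Take all of P32 (10 min, value 54) ; 39 min left.
P3: take in full, 16 min for value 44 ; 23 left.
Fill the last 23 min with part of P5: 23/25 of it earns 55.2.
Total value = 153.2.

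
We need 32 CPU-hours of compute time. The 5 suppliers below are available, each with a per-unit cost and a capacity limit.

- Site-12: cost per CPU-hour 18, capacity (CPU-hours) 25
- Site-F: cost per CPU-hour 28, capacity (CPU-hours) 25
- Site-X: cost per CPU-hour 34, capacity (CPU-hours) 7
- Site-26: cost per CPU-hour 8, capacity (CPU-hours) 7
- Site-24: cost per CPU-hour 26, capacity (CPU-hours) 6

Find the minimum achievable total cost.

Use suppliers in increasing cost order.
Site-26 at 8: take all 7 CPU-hours — 25 still needed.
Site-12 (18): use full 25 — 0 CPU-hours to go.
Site-24, Site-F, Site-X: unused.
Cost = 7×8 + 25×18 = 506.

506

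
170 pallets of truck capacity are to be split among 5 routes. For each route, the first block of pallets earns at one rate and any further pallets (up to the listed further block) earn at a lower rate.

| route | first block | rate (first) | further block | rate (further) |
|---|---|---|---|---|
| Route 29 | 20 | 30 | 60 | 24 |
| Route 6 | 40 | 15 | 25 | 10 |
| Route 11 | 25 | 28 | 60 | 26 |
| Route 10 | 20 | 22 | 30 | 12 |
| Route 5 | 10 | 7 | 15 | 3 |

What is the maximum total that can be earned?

Treat each block as its own option and order by rate: Route 29/T1 30 > Route 11/T1 28 > Route 11/T2 26 > Route 29/T2 24 > Route 10/T1 22 > Route 6/T1 15 > Route 10/T2 12 > Route 6/T2 10 > Route 5/T1 7 > Route 5/T2 3.
Route 29 T1 at 30: fill all 20 → 150 left.
Route 11 T1 at 28: fill all 25 → 125 left.
Fill Route 11 T2 block (60 at 26) → 65 left.
Route 29 T2 at 24: fill all 60 → 5 left.
5 remain; put them into Route 10 T1 at 22.
Total = 30×20 + 28×25 + 26×60 + 24×60 + 22×5 = 4410.

4410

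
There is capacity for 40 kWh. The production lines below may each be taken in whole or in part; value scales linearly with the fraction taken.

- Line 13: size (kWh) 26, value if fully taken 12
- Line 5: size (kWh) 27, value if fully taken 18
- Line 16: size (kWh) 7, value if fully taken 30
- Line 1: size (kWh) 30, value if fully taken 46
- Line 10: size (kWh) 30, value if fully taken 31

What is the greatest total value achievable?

79.1

Rank by value-to-size ratio: Line 16 30/7≈4.29, Line 1 46/30≈1.53, Line 10 31/30≈1.03, Line 5 18/27≈0.667, Line 13 12/26≈0.462.
All 7 kWh of Line 16 fit (value 30) → 33 remain.
Line 1: take in full, 30 kWh for value 46 → 3 left.
Fill the last 3 kWh with part of Line 10: 3/30 of it earns 3.1.
Total value = 79.1.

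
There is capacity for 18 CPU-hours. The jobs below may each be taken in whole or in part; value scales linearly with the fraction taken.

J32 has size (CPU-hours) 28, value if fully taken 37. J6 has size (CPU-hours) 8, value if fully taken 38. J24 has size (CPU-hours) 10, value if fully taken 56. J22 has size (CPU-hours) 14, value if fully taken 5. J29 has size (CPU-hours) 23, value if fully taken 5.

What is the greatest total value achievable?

Sort by value density: J24 56/10≈5.6, J6 38/8≈4.75, J32 37/28≈1.32, J22 5/14≈0.357, J29 5/23≈0.217.
Take all of J24 (10 CPU-hours, value 56) → 8 CPU-hours left.
All 8 CPU-hours of J6 fit (value 38) → 0 remain.
Total value = 94.

94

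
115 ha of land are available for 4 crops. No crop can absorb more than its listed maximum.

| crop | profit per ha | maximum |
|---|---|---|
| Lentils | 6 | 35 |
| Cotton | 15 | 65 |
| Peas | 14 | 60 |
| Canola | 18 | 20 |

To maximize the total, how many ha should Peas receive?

30

Rank by profit per ha: Canola 18 > Cotton 15 > Peas 14 > Lentils 6.
Canola takes 20 to reach its cap of 20 — 95 left.
Cotton: +65 to 65 (cap) — 30 left.
Only 30 left; Peas takes them to reach 30.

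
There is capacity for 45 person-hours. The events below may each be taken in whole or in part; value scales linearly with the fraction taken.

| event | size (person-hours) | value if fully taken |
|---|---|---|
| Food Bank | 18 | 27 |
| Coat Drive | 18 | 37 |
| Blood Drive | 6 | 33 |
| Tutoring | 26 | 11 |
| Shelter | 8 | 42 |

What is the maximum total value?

131.5

Best value per unit of size first: Blood Drive 33/6≈5.5, Shelter 42/8≈5.25, Coat Drive 37/18≈2.06, Food Bank 27/18≈1.5, Tutoring 11/26≈0.423.
All 6 person-hours of Blood Drive fit (value 33) → 39 remain.
Shelter: take in full, 8 person-hours for value 42 → 31 left.
Take all of Coat Drive (18 person-hours, value 37) → 13 person-hours left.
Fill the last 13 person-hours with part of Food Bank: 13/18 of it earns 19.5.
Total value = 131.5.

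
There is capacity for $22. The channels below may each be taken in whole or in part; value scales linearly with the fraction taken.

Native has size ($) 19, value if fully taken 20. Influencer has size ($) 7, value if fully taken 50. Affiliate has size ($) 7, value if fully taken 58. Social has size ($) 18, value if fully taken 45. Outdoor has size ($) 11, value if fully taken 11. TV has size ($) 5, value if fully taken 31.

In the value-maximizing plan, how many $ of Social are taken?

3

Sort by value density: Affiliate 58/7≈8.29, Influencer 50/7≈7.14, TV 31/5≈6.2, Social 45/18≈2.5, Native 20/19≈1.05, Outdoor 11/11≈1.
All 7 $ of Affiliate fit (value 58) → 15 remain.
All 7 $ of Influencer fit (value 50) → 8 remain.
All 5 $ of TV fit (value 31) → 3 remain.
Fill the last 3 $ with part of Social: 3/18 of it earns 7.5.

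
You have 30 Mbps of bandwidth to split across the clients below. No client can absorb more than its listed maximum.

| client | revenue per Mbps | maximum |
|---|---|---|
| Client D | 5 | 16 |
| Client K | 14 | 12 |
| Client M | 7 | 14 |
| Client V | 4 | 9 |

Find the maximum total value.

286

Rank by revenue per Mbps: Client K 14 > Client M 7 > Client D 5 > Client V 4.
Give Client K 12 to hit its cap of 12 ; 18 left.
Client M takes 14 to reach its cap of 14 ; 4 left.
Only 4 left; Client D takes them to reach 4.
Total = 5×4 + 14×12 + 7×14 = 286.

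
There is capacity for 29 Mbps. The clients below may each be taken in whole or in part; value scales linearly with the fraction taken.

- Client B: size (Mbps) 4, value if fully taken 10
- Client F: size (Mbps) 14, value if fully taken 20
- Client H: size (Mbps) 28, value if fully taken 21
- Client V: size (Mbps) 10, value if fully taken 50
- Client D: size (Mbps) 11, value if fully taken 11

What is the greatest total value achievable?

81

Sort by value density: Client V 50/10≈5, Client B 10/4≈2.5, Client F 20/14≈1.43, Client D 11/11≈1, Client H 21/28≈0.75.
Client V: take in full, 10 Mbps for value 50 → 19 left.
All 4 Mbps of Client B fit (value 10) → 15 remain.
Client F: take in full, 14 Mbps for value 20 → 1 left.
Fill the last 1 Mbps with part of Client D: 1/11 of it earns 1.
Total value = 81.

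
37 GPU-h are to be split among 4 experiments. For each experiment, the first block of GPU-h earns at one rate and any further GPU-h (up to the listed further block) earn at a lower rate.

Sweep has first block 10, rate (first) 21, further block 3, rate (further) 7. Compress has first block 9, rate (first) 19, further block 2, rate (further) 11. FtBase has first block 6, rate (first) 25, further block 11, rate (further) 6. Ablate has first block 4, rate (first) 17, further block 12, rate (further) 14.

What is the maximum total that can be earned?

Treat each block as its own option and order by rate: FtBase/first 25 > Sweep/first 21 > Compress/first 19 > Ablate/first 17 > Ablate/second 14 > Compress/second 11 > Sweep/second 7 > FtBase/second 6.
FtBase first at 25: fill all 6 — 31 left.
Sweep/first (21): +10 — 21 left.
Compress/first (19): +9 — 12 left.
Ablate first at 17: fill all 4 — 8 left.
Ablate second at 14: only 8 left, fill 8.
Total = 25×6 + 21×10 + 19×9 + 17×4 + 14×8 = 711.

711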